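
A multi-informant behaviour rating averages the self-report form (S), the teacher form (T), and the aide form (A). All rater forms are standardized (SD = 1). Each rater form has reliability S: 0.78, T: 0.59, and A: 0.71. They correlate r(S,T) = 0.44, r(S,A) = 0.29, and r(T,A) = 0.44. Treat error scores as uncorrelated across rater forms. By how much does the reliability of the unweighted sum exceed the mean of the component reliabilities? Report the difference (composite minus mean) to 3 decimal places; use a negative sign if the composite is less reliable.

Var(sum) = 3 + 2.34 = 5.34; true-score variance = 2.08 + 2.34 = 4.42; composite reliability = 0.8277.
Mean component reliability = 0.6933.
Difference = 0.8277 − 0.6933 = 0.134.

0.134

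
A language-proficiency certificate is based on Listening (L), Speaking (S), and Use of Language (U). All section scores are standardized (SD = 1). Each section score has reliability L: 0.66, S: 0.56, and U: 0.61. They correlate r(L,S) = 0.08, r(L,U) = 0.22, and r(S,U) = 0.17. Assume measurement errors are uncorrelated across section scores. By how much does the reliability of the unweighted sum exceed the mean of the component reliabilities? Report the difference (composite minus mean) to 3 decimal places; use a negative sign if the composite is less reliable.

Var(sum) = 3 + 0.94 = 3.94; true-score variance = 1.83 + 0.94 = 2.77; composite reliability = 0.7030.
Mean component reliability = 0.6100.
Difference = 0.7030 − 0.6100 = 0.093.

0.093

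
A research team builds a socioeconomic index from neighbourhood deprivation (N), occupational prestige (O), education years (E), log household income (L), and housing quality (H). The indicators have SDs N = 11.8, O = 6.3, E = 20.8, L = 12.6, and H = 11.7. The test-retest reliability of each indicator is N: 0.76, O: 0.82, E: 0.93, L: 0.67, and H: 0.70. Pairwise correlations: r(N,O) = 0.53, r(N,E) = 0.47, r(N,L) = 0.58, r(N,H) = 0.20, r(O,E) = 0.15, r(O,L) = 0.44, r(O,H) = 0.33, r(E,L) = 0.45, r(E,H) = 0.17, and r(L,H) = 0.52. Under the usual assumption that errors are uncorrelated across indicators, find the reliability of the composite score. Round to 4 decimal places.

0.9208

Var(N+O+E+L+H) = 11.8² + 6.3² + 20.8² + 12.6² + 11.7² + 2·[11.8·6.3·0.53 + 11.8·20.8·0.47 + 11.8·12.6·0.58 + 11.8·11.7·0.20 + 6.3·20.8·0.15 + 6.3·12.6·0.44 + 6.3·11.7·0.33 + 20.8·12.6·0.45 + 20.8·11.7·0.17 + 12.6·11.7·0.52] = 907.22 + 1166.95 = 2074.17.
Under uncorrelated errors the observed covariances equal the true-score covariances, so only the own-variance terms attenuate.
True-score variance = [11.8²·0.76 + 6.3²·0.82 + 20.8²·0.93 + 12.6²·0.67 + 11.7²·0.70] + 1166.95 = 742.916 + 1166.95 = 1909.87.
Reliability = 1909.87 / 2074.17 = 0.9208.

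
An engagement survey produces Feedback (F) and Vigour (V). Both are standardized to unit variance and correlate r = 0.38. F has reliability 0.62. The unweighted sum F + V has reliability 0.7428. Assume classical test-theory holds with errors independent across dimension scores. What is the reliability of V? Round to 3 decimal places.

Var(F+V) = 2 + 2·0.38 = 2.760.
True-score variance = ρ_F + ρ_V + 2·0.38, so 0.7428 = (0.62 + ρ_V + 0.76) / 2.760.
ρ_V = 0.7428·2.760 − 0.62 − 0.76 = 0.670.

0.670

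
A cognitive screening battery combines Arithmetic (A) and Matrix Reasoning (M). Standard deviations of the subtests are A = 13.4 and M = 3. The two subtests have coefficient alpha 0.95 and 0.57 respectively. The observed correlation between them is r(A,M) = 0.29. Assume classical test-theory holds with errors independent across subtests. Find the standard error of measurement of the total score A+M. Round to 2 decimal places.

3.58

Var(total) = 188.56 + 23.316 = 211.876.
True-score variance = 175.712 + 23.316 = 199.028, so reliability = 0.9394.
Error variance = 211.876 − 199.028 = 12.848; SEM = √12.848 = 3.58.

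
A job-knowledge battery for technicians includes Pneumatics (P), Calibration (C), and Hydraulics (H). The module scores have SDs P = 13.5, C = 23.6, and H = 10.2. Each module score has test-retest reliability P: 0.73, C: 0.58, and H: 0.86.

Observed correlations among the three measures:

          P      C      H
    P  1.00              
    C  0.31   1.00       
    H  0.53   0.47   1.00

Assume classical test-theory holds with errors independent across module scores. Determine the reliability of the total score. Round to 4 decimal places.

Var(P+C+H) = 13.5² + 23.6² + 10.2² + 2·[13.5·23.6·0.31 + 13.5·10.2·0.53 + 23.6·10.2·0.47] = 843.25 + 569.771 = 1413.02.
Under uncorrelated errors the observed covariances equal the true-score covariances, so only the own-variance terms attenuate.
True-score variance = [13.5²·0.73 + 23.6²·0.58 + 10.2²·0.86] + 569.771 = 545.554 + 569.771 = 1115.32.
Reliability = 1115.32 / 1413.02 = 0.7893.

0.7893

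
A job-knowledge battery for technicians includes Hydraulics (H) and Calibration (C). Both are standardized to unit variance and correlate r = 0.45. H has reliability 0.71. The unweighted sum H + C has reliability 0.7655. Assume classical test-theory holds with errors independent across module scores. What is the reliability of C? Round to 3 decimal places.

Var(H+C) = 2 + 2·0.45 = 2.900.
True-score variance = ρ_H + ρ_C + 2·0.45, so 0.7655 = (0.71 + ρ_C + 0.90) / 2.900.
ρ_C = 0.7655·2.900 − 0.71 − 0.90 = 0.610.

0.610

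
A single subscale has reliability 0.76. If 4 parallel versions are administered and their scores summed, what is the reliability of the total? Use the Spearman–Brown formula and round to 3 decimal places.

0.927

ρ_k = kρ / (1 + (k−1)ρ) = 4·0.76 / (1 + 3·0.76) = 3.040 / 3.280 = 0.927.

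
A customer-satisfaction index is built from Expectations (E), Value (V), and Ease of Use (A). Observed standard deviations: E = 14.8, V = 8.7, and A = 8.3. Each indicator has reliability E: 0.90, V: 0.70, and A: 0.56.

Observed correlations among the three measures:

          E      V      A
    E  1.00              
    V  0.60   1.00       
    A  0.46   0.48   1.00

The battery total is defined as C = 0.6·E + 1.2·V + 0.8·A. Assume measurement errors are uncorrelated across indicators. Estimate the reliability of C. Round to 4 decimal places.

Var(C) = 0.6²·14.8² + 1.2²·8.7² + 0.8²·8.3² + 2·[0.72·14.8·8.7·0.60 + 0.48·14.8·8.3·0.46 + 0.96·8.7·8.3·0.48] = 231.938 + 232.044 = 463.981.
Under uncorrelated errors the observed covariances equal the true-score covariances, so only the own-variance terms attenuate.
True-score variance = [0.6²·14.8²·0.90 + 1.2²·8.7²·0.70 + 0.8²·8.3²·0.56] + 232.044 = 171.955 + 232.044 = 403.998.
Reliability = 403.998 / 463.981 = 0.8707.

0.8707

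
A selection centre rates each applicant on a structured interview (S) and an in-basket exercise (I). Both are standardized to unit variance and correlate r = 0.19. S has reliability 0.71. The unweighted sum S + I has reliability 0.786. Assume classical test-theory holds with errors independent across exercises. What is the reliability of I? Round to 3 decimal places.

Var(S+I) = 2 + 2·0.19 = 2.380.
True-score variance = ρ_S + ρ_I + 2·0.19, so 0.786 = (0.71 + ρ_I + 0.38) / 2.380.
ρ_I = 0.786·2.380 − 0.71 − 0.38 = 0.781.

0.781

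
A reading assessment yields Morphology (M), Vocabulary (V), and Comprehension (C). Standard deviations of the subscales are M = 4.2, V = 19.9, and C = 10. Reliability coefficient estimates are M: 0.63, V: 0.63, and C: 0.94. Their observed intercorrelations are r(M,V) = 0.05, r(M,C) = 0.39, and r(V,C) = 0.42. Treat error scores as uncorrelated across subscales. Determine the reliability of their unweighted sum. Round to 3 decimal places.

Var(M+V+C) = 4.2² + 19.9² + 10² + 2·[4.2·19.9·0.05 + 4.2·10·0.39 + 19.9·10·0.42] = 513.65 + 208.278 = 721.928.
With uncorrelated errors the cross-covariances are all true-score covariance, so they carry over unchanged; only the diagonal terms shrink to ρᵢσᵢ².
True-score variance = [4.2²·0.63 + 19.9²·0.63 + 10²·0.94] + 208.278 = 354.599 + 208.278 = 562.877.
Reliability = 562.877 / 721.928 = 0.780.

0.780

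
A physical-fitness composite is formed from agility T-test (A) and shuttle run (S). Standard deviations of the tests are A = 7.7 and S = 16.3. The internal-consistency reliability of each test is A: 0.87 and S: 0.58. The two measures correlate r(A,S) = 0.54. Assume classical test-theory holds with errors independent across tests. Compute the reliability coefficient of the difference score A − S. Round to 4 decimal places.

Var(A−S) = 7.7² + 16.3² − 2·7.7·16.3·0.54 = 324.98 − 135.551 = 189.429.
With uncorrelated errors the cross-covariances are all true-score covariance, so they carry over unchanged; only the diagonal terms shrink to ρᵢσᵢ².
True-score variance = [7.7²·0.87 + 16.3²·0.58] − 135.551 = 205.683 − 135.551 = 70.1317.
Reliability = 70.1317 / 189.429 = 0.3702.

0.3702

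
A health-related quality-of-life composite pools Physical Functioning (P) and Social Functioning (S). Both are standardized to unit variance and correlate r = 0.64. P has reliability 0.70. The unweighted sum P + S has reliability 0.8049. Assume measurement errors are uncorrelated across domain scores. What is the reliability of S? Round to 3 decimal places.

0.660

Var(P+S) = 2 + 2·0.64 = 3.280.
True-score variance = ρ_P + ρ_S + 2·0.64, so 0.8049 = (0.70 + ρ_S + 1.28) / 3.280.
ρ_S = 0.8049·3.280 − 0.70 − 1.28 = 0.660.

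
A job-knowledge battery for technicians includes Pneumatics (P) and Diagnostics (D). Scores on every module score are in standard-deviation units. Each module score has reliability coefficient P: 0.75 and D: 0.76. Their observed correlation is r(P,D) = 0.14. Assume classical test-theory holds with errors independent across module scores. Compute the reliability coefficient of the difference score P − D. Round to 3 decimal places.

Var(P−D) = 1 + 1 − 2·0.14 = 2 − 0.28 = 1.72.
With uncorrelated errors the cross-covariances are all true-score covariance, so they carry over unchanged; only the diagonal terms shrink to ρᵢσᵢ².
True-score variance = [0.75 + 0.76] − 0.28 = 1.51 − 0.28 = 1.23.
Reliability = 1.23 / 1.72 = 0.715.

0.715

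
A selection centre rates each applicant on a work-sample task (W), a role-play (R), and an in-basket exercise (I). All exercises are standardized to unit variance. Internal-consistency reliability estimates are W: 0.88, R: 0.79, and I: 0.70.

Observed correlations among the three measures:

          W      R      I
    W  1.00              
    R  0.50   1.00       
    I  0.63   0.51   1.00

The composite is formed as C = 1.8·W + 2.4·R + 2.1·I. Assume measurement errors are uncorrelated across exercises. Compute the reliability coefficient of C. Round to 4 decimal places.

0.8943

Var(C) = 1.8² + 2.4² + 2.1² + 2·[4.32·0.50 + 3.78·0.63 + 5.04·0.51] = 13.41 + 14.2236 = 27.6336.
Because errors are independent across components, Cov(Tᵢ,Tⱼ) = Cov(Xᵢ,Xⱼ); the off-diagonal part of the true-score variance is the same as above.
True-score variance = [1.8²·0.88 + 2.4²·0.79 + 2.1²·0.70] + 14.2236 = 10.4886 + 14.2236 = 24.7122.
Reliability = 24.7122 / 27.6336 = 0.8943.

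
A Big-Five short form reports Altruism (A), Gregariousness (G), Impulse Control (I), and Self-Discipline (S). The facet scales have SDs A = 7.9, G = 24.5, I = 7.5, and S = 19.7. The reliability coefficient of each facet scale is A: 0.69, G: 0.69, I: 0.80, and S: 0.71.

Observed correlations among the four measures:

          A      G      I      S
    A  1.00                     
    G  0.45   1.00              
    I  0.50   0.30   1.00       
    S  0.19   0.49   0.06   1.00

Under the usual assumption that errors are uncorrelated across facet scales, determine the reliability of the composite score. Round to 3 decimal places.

0.835

Var(A+G+I+S) = 7.9² + 24.5² + 7.5² + 19.7² + 2·[7.9·24.5·0.45 + 7.9·7.5·0.50 + 7.9·19.7·0.19 + 24.5·7.5·0.30 + 24.5·19.7·0.49 + 7.5·19.7·0.06] = 1107 + 893.561 = 2000.56.
Under uncorrelated errors the observed covariances equal the true-score covariances, so only the own-variance terms attenuate.
True-score variance = [7.9²·0.69 + 24.5²·0.69 + 7.5²·0.80 + 19.7²·0.71] + 893.561 = 777.779 + 893.561 = 1671.34.
Reliability = 1671.34 / 2000.56 = 0.835.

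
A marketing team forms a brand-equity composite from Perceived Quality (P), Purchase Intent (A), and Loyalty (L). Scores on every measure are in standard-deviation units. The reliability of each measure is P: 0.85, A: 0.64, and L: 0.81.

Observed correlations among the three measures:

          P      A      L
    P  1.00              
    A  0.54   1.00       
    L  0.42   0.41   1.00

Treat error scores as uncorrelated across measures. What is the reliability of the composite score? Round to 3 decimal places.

0.878

Var(P+A+L) = 3 + 2·[0.54 + 0.42 + 0.41] = 3 + 2.74 = 5.74.
Because errors are independent across components, Cov(Tᵢ,Tⱼ) = Cov(Xᵢ,Xⱼ); the off-diagonal part of the true-score variance is the same as above.
True-score variance = [0.85 + 0.64 + 0.81] + 2.74 = 2.3 + 2.74 = 5.04.
Reliability = 5.04 / 5.74 = 0.878.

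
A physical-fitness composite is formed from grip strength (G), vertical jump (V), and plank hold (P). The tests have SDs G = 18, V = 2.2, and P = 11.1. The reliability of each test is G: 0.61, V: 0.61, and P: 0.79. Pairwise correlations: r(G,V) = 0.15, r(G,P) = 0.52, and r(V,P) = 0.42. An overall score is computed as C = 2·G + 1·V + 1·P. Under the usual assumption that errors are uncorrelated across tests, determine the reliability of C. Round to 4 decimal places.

0.7170

Var(C) = 2²·18² + 2.2² + 11.1² + 2·[2·18·2.2·0.15 + 2·18·11.1·0.52 + 2.2·11.1·0.42] = 1424.05 + 459.857 = 1883.91.
Because errors are independent across components, Cov(Tᵢ,Tⱼ) = Cov(Xᵢ,Xⱼ); the off-diagonal part of the true-score variance is the same as above.
True-score variance = [2²·18²·0.61 + 2.2²·0.61 + 11.1²·0.79] + 459.857 = 890.848 + 459.857 = 1350.71.
Reliability = 1350.71 / 1883.91 = 0.7170.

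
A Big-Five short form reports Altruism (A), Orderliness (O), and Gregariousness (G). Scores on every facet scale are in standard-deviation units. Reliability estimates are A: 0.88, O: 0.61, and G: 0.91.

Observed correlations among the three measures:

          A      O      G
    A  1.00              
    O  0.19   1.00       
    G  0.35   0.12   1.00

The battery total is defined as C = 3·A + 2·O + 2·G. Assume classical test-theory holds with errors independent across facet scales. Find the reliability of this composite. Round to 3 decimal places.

Var(C) = 3² + 2² + 2² + 2·[6·0.19 + 6·0.35 + 4·0.12] = 17 + 7.44 = 24.44.
Because errors are independent across components, Cov(Tᵢ,Tⱼ) = Cov(Xᵢ,Xⱼ); the off-diagonal part of the true-score variance is the same as above.
True-score variance = [3²·0.88 + 2²·0.61 + 2²·0.91] + 7.44 = 14 + 7.44 = 21.44.
Reliability = 21.44 / 24.44 = 0.877.

0.877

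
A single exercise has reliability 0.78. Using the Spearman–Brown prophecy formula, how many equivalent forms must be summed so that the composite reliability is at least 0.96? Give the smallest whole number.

k ≥ ρ*(1−ρ₁)/(ρ₁(1−ρ*)) = 0.96·0.22 / (0.78·0.04) = 6.769.
Smallest integer k = 7.

7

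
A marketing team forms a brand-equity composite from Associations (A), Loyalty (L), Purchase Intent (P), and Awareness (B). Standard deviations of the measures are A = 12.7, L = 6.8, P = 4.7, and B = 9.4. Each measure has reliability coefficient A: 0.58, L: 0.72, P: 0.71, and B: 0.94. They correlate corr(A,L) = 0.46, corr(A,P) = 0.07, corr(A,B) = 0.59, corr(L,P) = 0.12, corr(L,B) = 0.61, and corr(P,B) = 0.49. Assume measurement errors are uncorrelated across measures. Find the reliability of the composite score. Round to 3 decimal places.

Var(A+L+P+B) = 12.7² + 6.8² + 4.7² + 9.4² + 2·[12.7·6.8·0.46 + 12.7·4.7·0.07 + 12.7·9.4·0.59 + 6.8·4.7·0.12 + 6.8·9.4·0.61 + 4.7·9.4·0.49] = 317.98 + 357.625 = 675.605.
With uncorrelated errors the cross-covariances are all true-score covariance, so they carry over unchanged; only the diagonal terms shrink to ρᵢσᵢ².
True-score variance = [12.7²·0.58 + 6.8²·0.72 + 4.7²·0.71 + 9.4²·0.94] + 357.625 = 225.583 + 357.625 = 583.209.
Reliability = 583.209 / 675.605 = 0.863.

0.863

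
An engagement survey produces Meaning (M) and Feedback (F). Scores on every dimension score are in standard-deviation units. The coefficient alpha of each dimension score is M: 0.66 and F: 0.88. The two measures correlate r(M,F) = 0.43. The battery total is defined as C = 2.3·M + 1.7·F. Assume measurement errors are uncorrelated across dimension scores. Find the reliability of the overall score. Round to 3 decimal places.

Var(C) = 2.3² + 1.7² + 2·[3.91·0.43] = 8.18 + 3.3626 = 11.5426.
With uncorrelated errors the cross-covariances are all true-score covariance, so they carry over unchanged; only the diagonal terms shrink to ρᵢσᵢ².
True-score variance = [2.3²·0.66 + 1.7²·0.88] + 3.3626 = 6.0346 + 3.3626 = 9.3972.
Reliability = 9.3972 / 11.5426 = 0.814.

0.814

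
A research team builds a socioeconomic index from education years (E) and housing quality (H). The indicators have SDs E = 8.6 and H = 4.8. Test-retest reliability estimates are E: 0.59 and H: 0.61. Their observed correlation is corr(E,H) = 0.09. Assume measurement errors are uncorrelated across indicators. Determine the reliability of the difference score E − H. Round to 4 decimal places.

0.5611

Var(E−H) = 8.6² + 4.8² − 2·8.6·4.8·0.09 = 97 − 7.4304 = 89.5696.
Because errors are independent across components, Cov(Tᵢ,Tⱼ) = Cov(Xᵢ,Xⱼ); the off-diagonal part of the true-score variance is the same as above.
True-score variance = [8.6²·0.59 + 4.8²·0.61] − 7.4304 = 57.6908 − 7.4304 = 50.2604.
Reliability = 50.2604 / 89.5696 = 0.5611.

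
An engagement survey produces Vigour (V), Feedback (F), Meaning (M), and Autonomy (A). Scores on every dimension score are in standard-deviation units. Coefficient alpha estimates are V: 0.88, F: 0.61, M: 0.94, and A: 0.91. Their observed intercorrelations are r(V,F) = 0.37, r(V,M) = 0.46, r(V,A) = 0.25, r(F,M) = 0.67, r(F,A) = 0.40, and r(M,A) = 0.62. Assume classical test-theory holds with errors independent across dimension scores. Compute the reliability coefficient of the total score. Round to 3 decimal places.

0.931

Var(V+F+M+A) = 4 + 2·[0.37 + 0.46 + 0.25 + 0.67 + 0.40 + 0.62] = 4 + 5.54 = 9.54.
With uncorrelated errors the cross-covariances are all true-score covariance, so they carry over unchanged; only the diagonal terms shrink to ρᵢσᵢ².
True-score variance = [0.88 + 0.61 + 0.94 + 0.91] + 5.54 = 3.34 + 5.54 = 8.88.
Reliability = 8.88 / 9.54 = 0.931.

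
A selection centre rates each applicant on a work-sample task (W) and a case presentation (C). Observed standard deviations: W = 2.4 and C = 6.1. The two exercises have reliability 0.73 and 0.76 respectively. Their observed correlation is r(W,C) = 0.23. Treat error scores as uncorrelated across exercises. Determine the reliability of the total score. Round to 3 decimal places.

0.789

Var(W+C) = 2.4² + 6.1² + 2·[2.4·6.1·0.23] = 42.97 + 6.7344 = 49.7044.
Because errors are independent across components, Cov(Tᵢ,Tⱼ) = Cov(Xᵢ,Xⱼ); the off-diagonal part of the true-score variance is the same as above.
True-score variance = [2.4²·0.73 + 6.1²·0.76] + 6.7344 = 32.4844 + 6.7344 = 39.2188.
Reliability = 39.2188 / 49.7044 = 0.789.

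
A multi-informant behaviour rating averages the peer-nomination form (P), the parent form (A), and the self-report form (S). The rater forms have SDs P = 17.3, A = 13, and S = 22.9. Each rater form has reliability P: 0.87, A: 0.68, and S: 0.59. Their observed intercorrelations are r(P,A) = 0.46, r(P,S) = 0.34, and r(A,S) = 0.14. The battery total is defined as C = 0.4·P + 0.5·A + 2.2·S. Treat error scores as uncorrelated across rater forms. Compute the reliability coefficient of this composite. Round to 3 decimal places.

0.646

Var(C) = 0.4²·17.3² + 0.5²·13² + 2.2²·22.9² + 2·[0.2·17.3·13·0.46 + 0.88·17.3·22.9·0.34 + 1.1·13·22.9·0.14] = 2628.28 + 370.141 = 2998.42.
Because errors are independent across components, Cov(Tᵢ,Tⱼ) = Cov(Xᵢ,Xⱼ); the off-diagonal part of the true-score variance is the same as above.
True-score variance = [0.4²·17.3²·0.87 + 0.5²·13²·0.68 + 2.2²·22.9²·0.59] + 370.141 = 1567.9 + 370.141 = 1938.04.
Reliability = 1938.04 / 2998.42 = 0.646.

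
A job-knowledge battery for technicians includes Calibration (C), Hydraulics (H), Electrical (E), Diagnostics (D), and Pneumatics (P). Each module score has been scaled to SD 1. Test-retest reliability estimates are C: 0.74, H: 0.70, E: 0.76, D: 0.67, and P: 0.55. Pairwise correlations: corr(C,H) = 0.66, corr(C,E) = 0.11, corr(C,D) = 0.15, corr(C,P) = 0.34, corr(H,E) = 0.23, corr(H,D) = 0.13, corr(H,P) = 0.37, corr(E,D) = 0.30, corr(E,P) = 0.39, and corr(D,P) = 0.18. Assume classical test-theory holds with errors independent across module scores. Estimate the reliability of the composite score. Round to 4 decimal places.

Var(C+H+E+D+P) = 5 + 2·[0.66 + 0.11 + 0.15 + 0.34 + 0.23 + 0.13 + 0.37 + 0.30 + 0.39 + 0.18] = 5 + 5.72 = 10.72.
With uncorrelated errors the cross-covariances are all true-score covariance, so they carry over unchanged; only the diagonal terms shrink to ρᵢσᵢ².
True-score variance = [0.74 + 0.70 + 0.76 + 0.67 + 0.55] + 5.72 = 3.42 + 5.72 = 9.14.
Reliability = 9.14 / 10.72 = 0.8526.

0.8526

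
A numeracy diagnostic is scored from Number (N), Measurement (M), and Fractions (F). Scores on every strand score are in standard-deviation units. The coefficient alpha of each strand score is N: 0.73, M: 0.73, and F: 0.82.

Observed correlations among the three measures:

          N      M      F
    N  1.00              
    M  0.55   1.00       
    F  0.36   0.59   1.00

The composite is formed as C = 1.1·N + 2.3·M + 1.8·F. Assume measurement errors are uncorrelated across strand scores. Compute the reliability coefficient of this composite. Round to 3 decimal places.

0.876

Var(C) = 1.1² + 2.3² + 1.8² + 2·[2.53·0.55 + 1.98·0.36 + 4.14·0.59] = 9.74 + 9.0938 = 18.8338.
Because errors are independent across components, Cov(Tᵢ,Tⱼ) = Cov(Xᵢ,Xⱼ); the off-diagonal part of the true-score variance is the same as above.
True-score variance = [1.1²·0.73 + 2.3²·0.73 + 1.8²·0.82] + 9.0938 = 7.4018 + 9.0938 = 16.4956.
Reliability = 16.4956 / 18.8338 = 0.876.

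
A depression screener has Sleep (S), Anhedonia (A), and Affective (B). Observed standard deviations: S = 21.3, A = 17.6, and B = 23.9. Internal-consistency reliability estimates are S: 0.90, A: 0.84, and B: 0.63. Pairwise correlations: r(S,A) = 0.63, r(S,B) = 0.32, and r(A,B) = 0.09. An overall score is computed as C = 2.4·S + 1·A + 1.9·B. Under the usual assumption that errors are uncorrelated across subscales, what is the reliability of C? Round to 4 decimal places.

Var(C) = 2.4²·21.3² + 17.6² + 1.9²·23.9² + 2·[2.4·21.3·17.6·0.63 + 4.56·21.3·23.9·0.32 + 1.9·17.6·23.9·0.09] = 4985.08 + 2763.17 = 7748.25.
Under uncorrelated errors the observed covariances equal the true-score covariances, so only the own-variance terms attenuate.
True-score variance = [2.4²·21.3²·0.90 + 17.6²·0.84 + 1.9²·23.9²·0.63] + 2763.17 = 3911.23 + 2763.17 = 6674.4.
Reliability = 6674.4 / 7748.25 = 0.8614.

0.8614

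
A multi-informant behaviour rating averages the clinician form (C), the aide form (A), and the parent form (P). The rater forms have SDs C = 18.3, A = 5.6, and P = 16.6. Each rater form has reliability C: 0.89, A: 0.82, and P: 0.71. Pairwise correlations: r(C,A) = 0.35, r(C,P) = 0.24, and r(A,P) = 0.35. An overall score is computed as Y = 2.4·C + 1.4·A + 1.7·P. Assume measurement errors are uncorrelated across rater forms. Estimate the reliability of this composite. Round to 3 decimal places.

0.880

Var(Y) = 2.4²·18.3² + 1.4²·5.6² + 1.7²·16.6² + 2·[3.36·18.3·5.6·0.35 + 4.08·18.3·16.6·0.24 + 2.38·5.6·16.6·0.35] = 2786.8 + 990.827 = 3777.63.
With uncorrelated errors the cross-covariances are all true-score covariance, so they carry over unchanged; only the diagonal terms shrink to ρᵢσᵢ².
True-score variance = [2.4²·18.3²·0.89 + 1.4²·5.6²·0.82 + 1.7²·16.6²·0.71] + 990.827 = 2332.6 + 990.827 = 3323.43.
Reliability = 3323.43 / 3777.63 = 0.880.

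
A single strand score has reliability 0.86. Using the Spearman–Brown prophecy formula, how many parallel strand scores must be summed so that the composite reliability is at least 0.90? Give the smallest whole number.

2

k ≥ ρ*(1−ρ₁)/(ρ₁(1−ρ*)) = 0.90·0.14 / (0.86·0.10) = 1.465.
Smallest integer k = 2.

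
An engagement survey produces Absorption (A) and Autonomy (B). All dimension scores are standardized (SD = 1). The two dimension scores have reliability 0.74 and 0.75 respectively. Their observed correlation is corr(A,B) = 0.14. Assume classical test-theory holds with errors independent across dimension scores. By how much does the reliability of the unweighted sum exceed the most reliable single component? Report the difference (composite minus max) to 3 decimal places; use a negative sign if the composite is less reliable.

0.026

Var(sum) = 2 + 0.28 = 2.28; true-score variance = 1.49 + 0.28 = 1.77; composite reliability = 0.7763.
Max component reliability = 0.7500.
Difference = 0.7763 − 0.7500 = 0.026.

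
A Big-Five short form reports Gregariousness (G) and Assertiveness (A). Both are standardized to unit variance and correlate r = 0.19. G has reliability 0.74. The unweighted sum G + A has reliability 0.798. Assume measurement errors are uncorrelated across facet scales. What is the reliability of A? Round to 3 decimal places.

Var(G+A) = 2 + 2·0.19 = 2.380.
True-score variance = ρ_G + ρ_A + 2·0.19, so 0.798 = (0.74 + ρ_A + 0.38) / 2.380.
ρ_A = 0.798·2.380 − 0.74 − 0.38 = 0.779.

0.779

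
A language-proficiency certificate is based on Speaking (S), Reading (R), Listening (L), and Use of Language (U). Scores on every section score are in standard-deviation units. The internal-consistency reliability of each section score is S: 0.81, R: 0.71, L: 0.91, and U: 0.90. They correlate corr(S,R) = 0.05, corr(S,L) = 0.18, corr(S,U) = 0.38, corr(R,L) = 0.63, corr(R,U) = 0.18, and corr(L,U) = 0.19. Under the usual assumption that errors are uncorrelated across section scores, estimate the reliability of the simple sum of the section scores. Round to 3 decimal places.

Var(S+R+L+U) = 4 + 2·[0.05 + 0.18 + 0.38 + 0.63 + 0.18 + 0.19] = 4 + 3.22 = 7.22.
With uncorrelated errors the cross-covariances are all true-score covariance, so they carry over unchanged; only the diagonal terms shrink to ρᵢσᵢ².
True-score variance = [0.81 + 0.71 + 0.91 + 0.90] + 3.22 = 3.33 + 3.22 = 6.55.
Reliability = 6.55 / 7.22 = 0.907.

0.907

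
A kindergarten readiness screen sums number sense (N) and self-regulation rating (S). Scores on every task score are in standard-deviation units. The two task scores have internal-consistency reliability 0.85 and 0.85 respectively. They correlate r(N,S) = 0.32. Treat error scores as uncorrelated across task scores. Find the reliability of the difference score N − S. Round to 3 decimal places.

Var(N−S) = 1 + 1 − 2·0.32 = 2 − 0.64 = 1.36.
Because errors are independent across components, Cov(Tᵢ,Tⱼ) = Cov(Xᵢ,Xⱼ); the off-diagonal part of the true-score variance is the same as above.
True-score variance = [0.85 + 0.85] − 0.64 = 1.7 − 0.64 = 1.06.
Reliability = 1.06 / 1.36 = 0.779.

0.779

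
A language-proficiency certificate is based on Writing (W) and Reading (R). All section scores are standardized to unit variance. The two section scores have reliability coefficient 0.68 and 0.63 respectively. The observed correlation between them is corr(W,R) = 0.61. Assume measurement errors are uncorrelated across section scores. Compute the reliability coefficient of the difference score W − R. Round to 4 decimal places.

Var(W−R) = 1 + 1 − 2·0.61 = 2 − 1.22 = 0.78.
Under uncorrelated errors the observed covariances equal the true-score covariances, so only the own-variance terms attenuate.
True-score variance = [0.68 + 0.63] − 1.22 = 1.31 − 1.22 = 0.09.
Reliability = 0.09 / 0.78 = 0.1154.

0.1154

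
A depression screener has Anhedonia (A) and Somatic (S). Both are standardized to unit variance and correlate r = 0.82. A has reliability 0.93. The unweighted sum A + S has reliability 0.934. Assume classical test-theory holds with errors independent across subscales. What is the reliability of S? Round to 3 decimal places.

Var(A+S) = 2 + 2·0.82 = 3.640.
True-score variance = ρ_A + ρ_S + 2·0.82, so 0.934 = (0.93 + ρ_S + 1.64) / 3.640.
ρ_S = 0.934·3.640 − 0.93 − 1.64 = 0.830.

0.830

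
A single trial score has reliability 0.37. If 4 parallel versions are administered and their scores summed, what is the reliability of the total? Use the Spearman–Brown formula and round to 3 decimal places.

ρ_k = kρ / (1 + (k−1)ρ) = 4·0.37 / (1 + 3·0.37) = 1.480 / 2.110 = 0.701.

0.701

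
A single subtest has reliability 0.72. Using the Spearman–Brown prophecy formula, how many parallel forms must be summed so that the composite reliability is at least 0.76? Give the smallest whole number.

k ≥ ρ*(1−ρ₁)/(ρ₁(1−ρ*)) = 0.76·0.28 / (0.72·0.24) = 1.231.
Smallest integer k = 2.

2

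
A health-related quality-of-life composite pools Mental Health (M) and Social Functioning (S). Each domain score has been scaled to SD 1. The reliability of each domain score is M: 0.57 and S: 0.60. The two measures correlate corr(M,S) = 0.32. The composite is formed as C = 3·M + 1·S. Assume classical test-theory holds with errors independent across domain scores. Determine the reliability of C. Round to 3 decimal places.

Var(C) = 3² + 1 + 2·[3·0.32] = 10 + 1.92 = 11.92.
With uncorrelated errors the cross-covariances are all true-score covariance, so they carry over unchanged; only the diagonal terms shrink to ρᵢσᵢ².
True-score variance = [3²·0.57 + 0.60] + 1.92 = 5.73 + 1.92 = 7.65.
Reliability = 7.65 / 11.92 = 0.642.

0.642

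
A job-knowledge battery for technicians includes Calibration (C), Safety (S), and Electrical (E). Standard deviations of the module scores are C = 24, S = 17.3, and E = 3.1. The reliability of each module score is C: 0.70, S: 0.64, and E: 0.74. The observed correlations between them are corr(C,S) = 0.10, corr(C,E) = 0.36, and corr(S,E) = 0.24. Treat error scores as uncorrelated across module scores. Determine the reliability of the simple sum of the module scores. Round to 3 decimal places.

Var(C+S+E) = 24² + 17.3² + 3.1² + 2·[24·17.3·0.10 + 24·3.1·0.36 + 17.3·3.1·0.24] = 884.9 + 162.35 = 1047.25.
Because errors are independent across components, Cov(Tᵢ,Tⱼ) = Cov(Xᵢ,Xⱼ); the off-diagonal part of the true-score variance is the same as above.
True-score variance = [24²·0.70 + 17.3²·0.64 + 3.1²·0.74] + 162.35 = 601.857 + 162.35 = 764.207.
Reliability = 764.207 / 1047.25 = 0.730.

0.730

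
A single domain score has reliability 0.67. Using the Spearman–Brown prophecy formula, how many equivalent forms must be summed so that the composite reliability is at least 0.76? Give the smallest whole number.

k ≥ ρ*(1−ρ₁)/(ρ₁(1−ρ*)) = 0.76·0.33 / (0.67·0.24) = 1.560.
Smallest integer k = 2.

2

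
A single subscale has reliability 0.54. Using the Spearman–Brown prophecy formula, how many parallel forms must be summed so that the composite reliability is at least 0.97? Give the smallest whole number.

k ≥ ρ*(1−ρ₁)/(ρ₁(1−ρ*)) = 0.97·0.46 / (0.54·0.03) = 27.543.
Smallest integer k = 28.

28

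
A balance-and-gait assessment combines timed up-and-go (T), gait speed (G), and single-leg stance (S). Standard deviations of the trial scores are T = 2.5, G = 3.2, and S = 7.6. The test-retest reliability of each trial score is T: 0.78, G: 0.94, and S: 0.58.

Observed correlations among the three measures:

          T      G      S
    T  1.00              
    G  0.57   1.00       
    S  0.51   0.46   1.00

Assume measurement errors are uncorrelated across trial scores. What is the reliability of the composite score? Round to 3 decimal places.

0.790

Var(T+G+S) = 2.5² + 3.2² + 7.6² + 2·[2.5·3.2·0.57 + 2.5·7.6·0.51 + 3.2·7.6·0.46] = 74.25 + 50.8744 = 125.124.
Under uncorrelated errors the observed covariances equal the true-score covariances, so only the own-variance terms attenuate.
True-score variance = [2.5²·0.78 + 3.2²·0.94 + 7.6²·0.58] + 50.8744 = 48.0014 + 50.8744 = 98.8758.
Reliability = 98.8758 / 125.124 = 0.790.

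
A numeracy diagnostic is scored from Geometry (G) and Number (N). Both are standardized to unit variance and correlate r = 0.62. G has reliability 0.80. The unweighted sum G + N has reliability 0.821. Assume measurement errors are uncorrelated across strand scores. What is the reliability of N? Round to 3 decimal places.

0.620

Var(G+N) = 2 + 2·0.62 = 3.240.
True-score variance = ρ_G + ρ_N + 2·0.62, so 0.821 = (0.80 + ρ_N + 1.24) / 3.240.
ρ_N = 0.821·3.240 − 0.80 − 1.24 = 0.620.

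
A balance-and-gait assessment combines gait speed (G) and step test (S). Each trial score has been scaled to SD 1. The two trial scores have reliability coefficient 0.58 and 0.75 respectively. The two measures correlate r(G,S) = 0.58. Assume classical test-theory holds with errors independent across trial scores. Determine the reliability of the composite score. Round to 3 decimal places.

0.788

Var(G+S) = 2 + 2·[0.58] = 2 + 1.16 = 3.16.
With uncorrelated errors the cross-covariances are all true-score covariance, so they carry over unchanged; only the diagonal terms shrink to ρᵢσᵢ².
True-score variance = [0.58 + 0.75] + 1.16 = 1.33 + 1.16 = 2.49.
Reliability = 2.49 / 3.16 = 0.788.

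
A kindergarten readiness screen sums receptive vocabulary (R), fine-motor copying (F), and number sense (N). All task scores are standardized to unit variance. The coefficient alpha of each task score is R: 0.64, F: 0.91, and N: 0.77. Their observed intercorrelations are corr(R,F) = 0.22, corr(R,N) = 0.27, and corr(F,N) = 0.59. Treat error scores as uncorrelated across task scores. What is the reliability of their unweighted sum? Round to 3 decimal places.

Var(R+F+N) = 3 + 2·[0.22 + 0.27 + 0.59] = 3 + 2.16 = 5.16.
Under uncorrelated errors the observed covariances equal the true-score covariances, so only the own-variance terms attenuate.
True-score variance = [0.64 + 0.91 + 0.77] + 2.16 = 2.32 + 2.16 = 4.48.
Reliability = 4.48 / 5.16 = 0.868.

0.868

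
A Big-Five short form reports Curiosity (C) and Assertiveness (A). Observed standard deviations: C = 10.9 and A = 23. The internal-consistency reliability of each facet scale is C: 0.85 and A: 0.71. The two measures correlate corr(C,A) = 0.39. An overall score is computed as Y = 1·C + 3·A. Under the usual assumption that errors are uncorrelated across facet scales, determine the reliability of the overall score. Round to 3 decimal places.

0.744

Var(Y) = 10.9² + 3²·23² + 2·[3·10.9·23·0.39] = 4879.81 + 586.638 = 5466.45.
Because errors are independent across components, Cov(Tᵢ,Tⱼ) = Cov(Xᵢ,Xⱼ); the off-diagonal part of the true-score variance is the same as above.
True-score variance = [10.9²·0.85 + 3²·23²·0.71] + 586.638 = 3481.3 + 586.638 = 4067.94.
Reliability = 4067.94 / 5466.45 = 0.744.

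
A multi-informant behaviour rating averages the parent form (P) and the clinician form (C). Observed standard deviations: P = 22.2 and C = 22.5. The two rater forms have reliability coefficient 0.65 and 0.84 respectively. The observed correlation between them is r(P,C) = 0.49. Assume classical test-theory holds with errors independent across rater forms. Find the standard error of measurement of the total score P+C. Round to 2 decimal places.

15.92

Var(total) = 999.09 + 489.51 = 1488.6.
True-score variance = 745.596 + 489.51 = 1235.11, so reliability = 0.8297.
Error variance = 1488.6 − 1235.11 = 253.494; SEM = √253.494 = 15.92.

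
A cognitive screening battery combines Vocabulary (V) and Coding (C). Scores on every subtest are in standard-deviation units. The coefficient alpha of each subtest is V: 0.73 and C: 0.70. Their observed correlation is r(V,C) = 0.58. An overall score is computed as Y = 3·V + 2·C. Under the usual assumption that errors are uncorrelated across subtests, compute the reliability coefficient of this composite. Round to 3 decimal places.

0.818

Var(Y) = 3² + 2² + 2·[6·0.58] = 13 + 6.96 = 19.96.
Under uncorrelated errors the observed covariances equal the true-score covariances, so only the own-variance terms attenuate.
True-score variance = [3²·0.73 + 2²·0.70] + 6.96 = 9.37 + 6.96 = 16.33.
Reliability = 16.33 / 19.96 = 0.818.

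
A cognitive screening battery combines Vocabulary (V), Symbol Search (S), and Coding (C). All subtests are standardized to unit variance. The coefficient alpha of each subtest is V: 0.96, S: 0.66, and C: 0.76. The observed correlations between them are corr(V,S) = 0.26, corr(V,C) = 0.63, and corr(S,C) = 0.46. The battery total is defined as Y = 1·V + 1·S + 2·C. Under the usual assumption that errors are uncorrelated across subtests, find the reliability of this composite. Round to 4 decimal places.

0.8768

Var(Y) = 1 + 1 + 2² + 2·[0.26 + 2·0.63 + 2·0.46] = 6 + 4.88 = 10.88.
Because errors are independent across components, Cov(Tᵢ,Tⱼ) = Cov(Xᵢ,Xⱼ); the off-diagonal part of the true-score variance is the same as above.
True-score variance = [0.96 + 0.66 + 2²·0.76] + 4.88 = 4.66 + 4.88 = 9.54.
Reliability = 9.54 / 10.88 = 0.8768.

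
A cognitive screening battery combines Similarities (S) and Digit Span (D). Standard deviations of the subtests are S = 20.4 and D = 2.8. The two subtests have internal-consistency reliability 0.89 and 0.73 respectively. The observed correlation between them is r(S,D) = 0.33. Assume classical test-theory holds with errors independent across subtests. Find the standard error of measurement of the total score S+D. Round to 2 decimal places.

Var(total) = 424 + 37.6992 = 461.699.
True-score variance = 376.106 + 37.6992 = 413.805, so reliability = 0.8963.
Error variance = 461.699 − 413.805 = 47.8944; SEM = √47.8944 = 6.92.

6.92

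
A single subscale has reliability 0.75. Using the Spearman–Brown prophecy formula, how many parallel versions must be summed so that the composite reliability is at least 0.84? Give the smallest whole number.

2

k ≥ ρ*(1−ρ₁)/(ρ₁(1−ρ*)) = 0.84·0.25 / (0.75·0.16) = 1.750.
Smallest integer k = 2.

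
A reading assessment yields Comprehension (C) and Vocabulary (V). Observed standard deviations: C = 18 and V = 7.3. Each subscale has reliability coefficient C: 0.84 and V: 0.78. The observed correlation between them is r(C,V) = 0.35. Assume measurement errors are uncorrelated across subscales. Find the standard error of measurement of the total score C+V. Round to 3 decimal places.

Var(total) = 377.29 + 91.98 = 469.27.
True-score variance = 313.726 + 91.98 = 405.706, so reliability = 0.8645.
Error variance = 469.27 − 405.706 = 63.5638; SEM = √63.5638 = 7.973.

7.973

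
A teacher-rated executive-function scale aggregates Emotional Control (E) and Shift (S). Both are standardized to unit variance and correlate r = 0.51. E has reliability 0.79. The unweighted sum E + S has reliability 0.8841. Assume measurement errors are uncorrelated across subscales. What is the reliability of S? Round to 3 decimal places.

Var(E+S) = 2 + 2·0.51 = 3.020.
True-score variance = ρ_E + ρ_S + 2·0.51, so 0.8841 = (0.79 + ρ_S + 1.02) / 3.020.
ρ_S = 0.8841·3.020 − 0.79 − 1.02 = 0.860.

0.860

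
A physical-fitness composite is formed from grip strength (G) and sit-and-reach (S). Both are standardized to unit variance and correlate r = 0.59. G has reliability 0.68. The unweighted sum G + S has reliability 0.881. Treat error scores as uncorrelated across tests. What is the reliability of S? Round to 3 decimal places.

0.942

Var(G+S) = 2 + 2·0.59 = 3.180.
True-score variance = ρ_G + ρ_S + 2·0.59, so 0.881 = (0.68 + ρ_S + 1.18) / 3.180.
ρ_S = 0.881·3.180 − 0.68 − 1.18 = 0.942.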